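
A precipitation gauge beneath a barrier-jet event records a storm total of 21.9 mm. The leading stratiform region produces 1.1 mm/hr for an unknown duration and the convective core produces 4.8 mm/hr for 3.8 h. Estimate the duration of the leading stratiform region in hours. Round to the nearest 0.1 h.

duration ≈ 3.3 h

Known phases: 4.8 × 3.8 = 18.24 mm.
Remaining depth = 21.9 − 18.24 = 3.66 mm.
Duration = 3.66 / 1.1 = 3.3 h.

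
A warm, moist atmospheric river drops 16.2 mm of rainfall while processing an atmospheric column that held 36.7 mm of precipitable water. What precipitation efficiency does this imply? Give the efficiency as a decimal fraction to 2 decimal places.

ε = rainfall / PW = 16.2 / 36.7 = 0.44.

ε ≈ 0.44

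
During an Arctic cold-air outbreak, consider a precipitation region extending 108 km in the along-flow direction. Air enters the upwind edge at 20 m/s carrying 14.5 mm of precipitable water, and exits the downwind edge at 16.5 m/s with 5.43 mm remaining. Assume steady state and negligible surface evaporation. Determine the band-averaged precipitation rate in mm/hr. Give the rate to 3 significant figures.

Column moisture flux per unit crosswind length is F = V × PW.
Inflow: F_in = 20 × 14.5 = 290 mm·m/s
Outflow: F_out = 16.5 × 5.43 = 89.595 mm·m/s
Steady-state rate R = (F_in − F_out)/L = (290 − 89.595) / 108000 m = 1.856e-03 mm/s.
R = 1.856e-03 × 3600 = 6.68 mm/hr.

R ≈ 6.68 mm/hr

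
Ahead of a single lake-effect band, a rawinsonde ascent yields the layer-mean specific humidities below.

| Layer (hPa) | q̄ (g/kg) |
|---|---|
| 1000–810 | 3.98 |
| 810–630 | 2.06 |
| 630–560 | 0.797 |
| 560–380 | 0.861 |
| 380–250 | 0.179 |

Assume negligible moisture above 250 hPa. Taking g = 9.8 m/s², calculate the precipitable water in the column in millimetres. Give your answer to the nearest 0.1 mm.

PW ≈ 13.9 mm

Precipitable water is the column-integrated vapour mass per unit area: PW = (1/g) Σ q̄ Δp, with q in kg/kg and Δp in Pa (1 kg/m² of water = 1 mm).
Layer 1000–810 hPa: Δp = 190 hPa = 19000 Pa, q̄ = 0.00398 kg/kg → 0.00398 × 19000 / 9.8 = 7.72 mm
Layer 810–630 hPa: Δp = 180 hPa = 18000 Pa, q̄ = 0.00206 kg/kg → 0.00206 × 18000 / 9.8 = 3.78 mm
Layer 630–560 hPa: Δp = 70 hPa = 7000 Pa, q̄ = 0.000797 kg/kg → 0.000797 × 7000 / 9.8 = 0.57 mm
Layer 560–380 hPa: Δp = 180 hPa = 18000 Pa, q̄ = 0.000861 kg/kg → 0.000861 × 18000 / 9.8 = 1.58 mm
Layer 380–250 hPa: Δp = 130 hPa = 13000 Pa, q̄ = 0.000179 kg/kg → 0.000179 × 13000 / 9.8 = 0.24 mm
PW = 7.72 + 3.78 + 0.57 + 1.58 + 0.24 = 13.89 ≈ 13.9 mm.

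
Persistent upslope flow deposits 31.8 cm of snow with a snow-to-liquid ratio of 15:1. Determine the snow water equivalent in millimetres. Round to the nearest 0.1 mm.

SWE = snow depth / ratio = 31.8 cm / 15 = 2.120 cm = 21.2 mm.

SWE ≈ 21.2 mm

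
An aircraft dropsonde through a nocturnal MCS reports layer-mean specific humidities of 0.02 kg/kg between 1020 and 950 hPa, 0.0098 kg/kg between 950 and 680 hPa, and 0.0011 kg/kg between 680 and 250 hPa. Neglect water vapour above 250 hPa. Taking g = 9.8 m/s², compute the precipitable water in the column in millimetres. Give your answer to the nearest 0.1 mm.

Precipitable water is the column-integrated vapour mass per unit area: PW = (1/g) Σ q̄ Δp, with q in kg/kg and Δp in Pa (1 kg/m² of water = 1 mm).
Layer 1020–950 hPa: Δp = 70 hPa = 7000 Pa, q̄ = 0.02 kg/kg → 0.02 × 7000 / 9.8 = 14.29 mm
Layer 950–680 hPa: Δp = 270 hPa = 27000 Pa, q̄ = 0.0098 kg/kg → 0.0098 × 27000 / 9.8 = 27.00 mm
Layer 680–250 hPa: Δp = 430 hPa = 43000 Pa, q̄ = 0.0011 kg/kg → 0.0011 × 43000 / 9.8 = 4.83 mm
PW = 14.29 + 27.00 + 4.83 = 46.12 ≈ 46.1 mm.

PW ≈ 46.1 mm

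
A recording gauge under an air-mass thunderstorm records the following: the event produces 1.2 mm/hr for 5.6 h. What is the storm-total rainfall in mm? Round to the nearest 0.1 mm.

total ≈ 6.7 mm

Total = Σ Rᵢ Δtᵢ = 1.2 × 5.6
      = 6.72 = 6.7 mm.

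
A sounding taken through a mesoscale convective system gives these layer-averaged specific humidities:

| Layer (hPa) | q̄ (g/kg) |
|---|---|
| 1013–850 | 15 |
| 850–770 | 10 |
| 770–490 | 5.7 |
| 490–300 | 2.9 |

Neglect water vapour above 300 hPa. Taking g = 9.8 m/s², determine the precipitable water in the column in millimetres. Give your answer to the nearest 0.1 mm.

Precipitable water is the column-integrated vapour mass per unit area: PW = (1/g) Σ q̄ Δp, with q in kg/kg and Δp in Pa (1 kg/m² of water = 1 mm).
Layer 1013–850 hPa: Δp = 163 hPa = 16300 Pa, q̄ = 0.015 kg/kg → 0.015 × 16300 / 9.8 = 24.95 mm
Layer 850–770 hPa: Δp = 80 hPa = 8000 Pa, q̄ = 0.01 kg/kg → 0.01 × 8000 / 9.8 = 8.16 mm
Layer 770–490 hPa: Δp = 280 hPa = 28000 Pa, q̄ = 0.0057 kg/kg → 0.0057 × 28000 / 9.8 = 16.29 mm
Layer 490–300 hPa: Δp = 190 hPa = 19000 Pa, q̄ = 0.0029 kg/kg → 0.0029 × 19000 / 9.8 = 5.62 mm
PW = 24.95 + 8.16 + 16.29 + 5.62 = 55.02 ≈ 55.0 mm.

PW ≈ 55.0 mm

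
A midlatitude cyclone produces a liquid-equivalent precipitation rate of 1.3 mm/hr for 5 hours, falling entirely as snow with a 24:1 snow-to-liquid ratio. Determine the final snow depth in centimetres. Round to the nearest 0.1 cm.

snow depth ≈ 15.6 cm

Liquid-equivalent depth = 1.3 × 5 = 6.5 mm.
Snow depth = 6.5 mm × 24 = 156 mm = 15.6 cm.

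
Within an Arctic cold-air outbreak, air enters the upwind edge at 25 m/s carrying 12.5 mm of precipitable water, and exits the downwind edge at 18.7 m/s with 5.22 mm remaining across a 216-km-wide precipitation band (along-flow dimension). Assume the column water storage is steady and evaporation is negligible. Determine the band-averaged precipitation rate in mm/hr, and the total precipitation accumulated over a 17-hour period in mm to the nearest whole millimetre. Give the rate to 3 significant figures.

Column moisture flux per unit crosswind length is F = V × PW.
Inflow: F_in = 25 × 12.5 = 312.5 mm·m/s
Outflow: F_out = 18.7 × 5.22 = 97.614 mm·m/s
Steady-state rate R = (F_in − F_out)/L = (312.5 − 97.614) / 216000 m = 9.948e-04 mm/s.
R = 9.948e-04 × 3600 = 3.58 mm/hr.
Over 17 h: total = 3.58 × 17 = 60.86 ≈ 61 mm.

R ≈ 3.58 mm/hr; total ≈ 61 mm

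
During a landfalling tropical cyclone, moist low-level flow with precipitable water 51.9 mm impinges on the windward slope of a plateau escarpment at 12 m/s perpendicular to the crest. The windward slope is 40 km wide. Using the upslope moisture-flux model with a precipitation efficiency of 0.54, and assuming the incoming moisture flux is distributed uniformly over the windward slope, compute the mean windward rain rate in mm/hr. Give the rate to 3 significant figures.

Incoming column moisture flux per unit ridge length: F = V × PW = 12 × 51.9 = 622.8 mm·m/s.
Spread over the 40 km slope with efficiency ε = 0.54: R = ε·F/W = 0.54 × 622.8 / 40000 m = 8.408e-03 mm/s.
R = 8.408e-03 × 3600 = 30.3 mm/hr.

R ≈ 30.3 mm/hr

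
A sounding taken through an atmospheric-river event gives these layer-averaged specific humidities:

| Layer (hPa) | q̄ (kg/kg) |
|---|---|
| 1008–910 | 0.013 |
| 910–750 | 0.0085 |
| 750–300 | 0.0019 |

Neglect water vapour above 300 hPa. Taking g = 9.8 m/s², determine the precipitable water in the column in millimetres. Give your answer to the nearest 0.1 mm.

PW ≈ 35.6 mm

Precipitable water is the column-integrated vapour mass per unit area: PW = (1/g) Σ q̄ Δp, with q in kg/kg and Δp in Pa (1 kg/m² of water = 1 mm).
Layer 1008–910 hPa: Δp = 98 hPa = 9800 Pa, q̄ = 0.013 kg/kg → 0.013 × 9800 / 9.8 = 13.00 mm
Layer 910–750 hPa: Δp = 160 hPa = 16000 Pa, q̄ = 0.0085 kg/kg → 0.0085 × 16000 / 9.8 = 13.88 mm
Layer 750–300 hPa: Δp = 450 hPa = 45000 Pa, q̄ = 0.0019 kg/kg → 0.0019 × 45000 / 9.8 = 8.72 mm
PW = 13.00 + 13.88 + 8.72 = 35.60 ≈ 35.6 mm.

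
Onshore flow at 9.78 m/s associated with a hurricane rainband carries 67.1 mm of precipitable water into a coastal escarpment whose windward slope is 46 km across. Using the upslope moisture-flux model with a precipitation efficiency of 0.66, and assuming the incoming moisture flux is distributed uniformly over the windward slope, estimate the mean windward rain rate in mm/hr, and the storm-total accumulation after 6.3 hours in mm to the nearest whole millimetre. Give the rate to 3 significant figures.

R ≈ 33.9 mm/hr; total ≈ 214 mm

Incoming column moisture flux per unit ridge length: F = V × PW = 9.78 × 67.1 = 656.238 mm·m/s.
Spread over the 46 km slope with efficiency ε = 0.66: R = ε·F/W = 0.66 × 656.238 / 46000 m = 9.416e-03 mm/s.
R = 9.416e-03 × 3600 = 33.9 mm/hr.
Over 6.3 h: total = 33.9 × 6.3 = 213.57 ≈ 214 mm.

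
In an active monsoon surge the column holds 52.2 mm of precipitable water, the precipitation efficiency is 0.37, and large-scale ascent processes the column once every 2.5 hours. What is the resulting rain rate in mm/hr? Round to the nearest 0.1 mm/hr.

R ≈ 7.7 mm/hr

Each overturning extracts ε × PW = 0.37 × 52.2 = 19.314 mm.
Rate = ε·PW / τ = 19.314 / 2.5 h = 7.7 mm/hr.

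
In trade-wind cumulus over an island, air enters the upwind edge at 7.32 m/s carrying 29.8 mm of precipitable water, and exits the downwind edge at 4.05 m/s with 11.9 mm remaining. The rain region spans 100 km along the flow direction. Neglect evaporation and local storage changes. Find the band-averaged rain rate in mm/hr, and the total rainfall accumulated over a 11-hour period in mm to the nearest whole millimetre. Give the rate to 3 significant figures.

Column moisture flux per unit crosswind length is F = V × PW.
Inflow: F_in = 7.32 × 29.8 = 218.136 mm·m/s
Outflow: F_out = 4.05 × 11.9 = 48.195 mm·m/s
Steady-state rate R = (F_in − F_out)/L = (218.136 − 48.195) / 100000 m = 1.699e-03 mm/s.
R = 1.699e-03 × 3600 = 6.12 mm/hr.
Over 11 h: total = 6.12 × 11 = 67.32 ≈ 67 mm.

R ≈ 6.12 mm/hr; total ≈ 67 mm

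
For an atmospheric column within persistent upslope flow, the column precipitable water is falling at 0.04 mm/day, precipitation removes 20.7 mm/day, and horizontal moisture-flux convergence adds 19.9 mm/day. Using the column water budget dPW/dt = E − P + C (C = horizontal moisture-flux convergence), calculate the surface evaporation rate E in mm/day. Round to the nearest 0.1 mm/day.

dPW/dt = -0.04 mm/day.
E = dPW/dt + P − C = (-0.04) + 20.7 − (19.9) = 0.8 mm/day.

E ≈ 0.8 mm/day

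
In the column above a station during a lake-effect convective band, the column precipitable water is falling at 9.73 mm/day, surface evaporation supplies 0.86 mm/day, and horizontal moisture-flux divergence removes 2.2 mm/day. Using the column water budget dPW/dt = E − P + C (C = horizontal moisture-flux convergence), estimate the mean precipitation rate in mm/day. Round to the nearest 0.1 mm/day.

dPW/dt = -9.73 mm/day.
P = E + C − dPW/dt = 0.86 + (-2.2) − (-9.73) = 8.4 mm/day.

P ≈ 8.4 mm/day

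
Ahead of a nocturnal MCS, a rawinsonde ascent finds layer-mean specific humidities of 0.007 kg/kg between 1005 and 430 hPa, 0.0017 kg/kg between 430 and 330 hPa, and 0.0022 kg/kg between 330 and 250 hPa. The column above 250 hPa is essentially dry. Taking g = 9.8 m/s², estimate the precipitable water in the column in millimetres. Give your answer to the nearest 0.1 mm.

Precipitable water is the column-integrated vapour mass per unit area: PW = (1/g) Σ q̄ Δp, with q in kg/kg and Δp in Pa (1 kg/m² of water = 1 mm).
Layer 1005–430 hPa: Δp = 575 hPa = 57500 Pa, q̄ = 0.007 kg/kg → 0.007 × 57500 / 9.8 = 41.07 mm
Layer 430–330 hPa: Δp = 100 hPa = 10000 Pa, q̄ = 0.0017 kg/kg → 0.0017 × 10000 / 9.8 = 1.73 mm
Layer 330–250 hPa: Δp = 80 hPa = 8000 Pa, q̄ = 0.0022 kg/kg → 0.0022 × 8000 / 9.8 = 1.80 mm
PW = 41.07 + 1.73 + 1.80 = 44.60 ≈ 44.6 mm.

PW ≈ 44.6 mm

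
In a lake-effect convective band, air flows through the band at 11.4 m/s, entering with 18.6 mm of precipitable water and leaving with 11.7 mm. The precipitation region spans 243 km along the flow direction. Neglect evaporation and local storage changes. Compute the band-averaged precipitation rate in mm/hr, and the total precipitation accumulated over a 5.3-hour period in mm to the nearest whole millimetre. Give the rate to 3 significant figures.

Column moisture flux per unit crosswind length is F = V × PW.
Inflow: F_in = 11.4 × 18.6 = 212.04 mm·m/s
Outflow: F_out = 11.4 × 11.7 = 133.38 mm·m/s
Steady-state rate R = (F_in − F_out)/L = (212.04 − 133.38) / 243000 m = 3.237e-04 mm/s.
R = 3.237e-04 × 3600 = 1.17 mm/hr.
Over 5.3 h: total = 1.17 × 5.3 = 6.201 ≈ 6 mm.

R ≈ 1.17 mm/hr; total ≈ 6 mm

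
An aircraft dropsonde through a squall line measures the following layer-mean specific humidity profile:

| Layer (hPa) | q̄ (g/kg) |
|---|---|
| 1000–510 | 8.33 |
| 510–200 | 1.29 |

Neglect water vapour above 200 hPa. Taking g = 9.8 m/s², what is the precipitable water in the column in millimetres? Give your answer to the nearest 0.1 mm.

Precipitable water is the column-integrated vapour mass per unit area: PW = (1/g) Σ q̄ Δp, with q in kg/kg and Δp in Pa (1 kg/m² of water = 1 mm).
Layer 1000–510 hPa: Δp = 490 hPa = 49000 Pa, q̄ = 0.00833 kg/kg → 0.00833 × 49000 / 9.8 = 41.65 mm
Layer 510–200 hPa: Δp = 310 hPa = 31000 Pa, q̄ = 0.00129 kg/kg → 0.00129 × 31000 / 9.8 = 4.08 mm
PW = 41.65 + 4.08 = 45.73 ≈ 45.7 mm.

PW ≈ 45.7 mm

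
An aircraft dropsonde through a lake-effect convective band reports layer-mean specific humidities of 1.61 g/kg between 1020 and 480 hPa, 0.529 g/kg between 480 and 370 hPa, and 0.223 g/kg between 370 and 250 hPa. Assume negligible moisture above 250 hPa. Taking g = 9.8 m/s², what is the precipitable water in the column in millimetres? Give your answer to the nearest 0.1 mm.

PW ≈ 9.7 mm

Precipitable water is the column-integrated vapour mass per unit area: PW = (1/g) Σ q̄ Δp, with q in kg/kg and Δp in Pa (1 kg/m² of water = 1 mm).
Layer 1020–480 hPa: Δp = 540 hPa = 54000 Pa, q̄ = 0.00161 kg/kg → 0.00161 × 54000 / 9.8 = 8.87 mm
Layer 480–370 hPa: Δp = 110 hPa = 11000 Pa, q̄ = 0.000529 kg/kg → 0.000529 × 11000 / 9.8 = 0.59 mm
Layer 370–250 hPa: Δp = 120 hPa = 12000 Pa, q̄ = 0.000223 kg/kg → 0.000223 × 12000 / 9.8 = 0.27 mm
PW = 8.87 + 0.59 + 0.27 = 9.73 ≈ 9.7 mm.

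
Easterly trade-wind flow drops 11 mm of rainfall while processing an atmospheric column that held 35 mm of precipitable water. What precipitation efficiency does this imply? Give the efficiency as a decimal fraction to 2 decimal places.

ε ≈ 0.31

ε = rainfall / PW = 11 / 35 = 0.31.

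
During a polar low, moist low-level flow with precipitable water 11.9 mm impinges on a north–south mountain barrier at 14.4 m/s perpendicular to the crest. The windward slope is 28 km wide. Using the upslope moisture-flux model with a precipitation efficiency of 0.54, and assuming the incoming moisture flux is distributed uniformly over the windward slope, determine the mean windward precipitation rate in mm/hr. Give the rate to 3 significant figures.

R ≈ 11.9 mm/hr

Incoming column moisture flux per unit ridge length: F = V × PW = 14.4 × 11.9 = 171.36 mm·m/s.
Spread over the 28 km slope with efficiency ε = 0.54: R = ε·F/W = 0.54 × 171.36 / 28000 m = 3.305e-03 mm/s.
R = 3.305e-03 × 3600 = 11.9 mm/hr.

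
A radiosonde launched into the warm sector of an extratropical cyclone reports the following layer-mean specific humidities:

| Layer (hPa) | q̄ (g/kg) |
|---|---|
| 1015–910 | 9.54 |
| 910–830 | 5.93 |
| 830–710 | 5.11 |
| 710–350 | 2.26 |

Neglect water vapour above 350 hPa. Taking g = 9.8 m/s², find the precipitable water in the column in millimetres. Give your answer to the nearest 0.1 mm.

PW ≈ 29.6 mm

Precipitable water is the column-integrated vapour mass per unit area: PW = (1/g) Σ q̄ Δp, with q in kg/kg and Δp in Pa (1 kg/m² of water = 1 mm).
Layer 1015–910 hPa: Δp = 105 hPa = 10500 Pa, q̄ = 0.00954 kg/kg → 0.00954 × 10500 / 9.8 = 10.22 mm
Layer 910–830 hPa: Δp = 80 hPa = 8000 Pa, q̄ = 0.00593 kg/kg → 0.00593 × 8000 / 9.8 = 4.84 mm
Layer 830–710 hPa: Δp = 120 hPa = 12000 Pa, q̄ = 0.00511 kg/kg → 0.00511 × 12000 / 9.8 = 6.26 mm
Layer 710–350 hPa: Δp = 360 hPa = 36000 Pa, q̄ = 0.00226 kg/kg → 0.00226 × 36000 / 9.8 = 8.30 mm
PW = 10.22 + 4.84 + 6.26 + 8.30 = 29.62 ≈ 29.6 mm.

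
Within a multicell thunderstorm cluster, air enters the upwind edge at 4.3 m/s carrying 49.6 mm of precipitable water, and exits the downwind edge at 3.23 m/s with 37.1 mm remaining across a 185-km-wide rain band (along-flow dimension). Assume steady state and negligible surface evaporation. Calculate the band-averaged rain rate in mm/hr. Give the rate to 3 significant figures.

Column moisture flux per unit crosswind length is F = V × PW.
Inflow: F_in = 4.3 × 49.6 = 213.28 mm·m/s
Outflow: F_out = 3.23 × 37.1 = 119.833 mm·m/s
Steady-state rate R = (F_in − F_out)/L = (213.28 − 119.833) / 185000 m = 5.051e-04 mm/s.
R = 5.051e-04 × 3600 = 1.82 mm/hr.

R ≈ 1.82 mm/hr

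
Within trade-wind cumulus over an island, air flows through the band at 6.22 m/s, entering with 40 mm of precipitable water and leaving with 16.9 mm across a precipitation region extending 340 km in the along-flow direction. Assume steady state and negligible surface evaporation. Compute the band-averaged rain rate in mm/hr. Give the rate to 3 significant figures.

Column moisture flux per unit crosswind length is F = V × PW.
Inflow: F_in = 6.22 × 40 = 248.8 mm·m/s
Outflow: F_out = 6.22 × 16.9 = 105.118 mm·m/s
Steady-state rate R = (F_in − F_out)/L = (248.8 − 105.118) / 340000 m = 4.226e-04 mm/s.
R = 4.226e-04 × 3600 = 1.52 mm/hr.

R ≈ 1.52 mm/hr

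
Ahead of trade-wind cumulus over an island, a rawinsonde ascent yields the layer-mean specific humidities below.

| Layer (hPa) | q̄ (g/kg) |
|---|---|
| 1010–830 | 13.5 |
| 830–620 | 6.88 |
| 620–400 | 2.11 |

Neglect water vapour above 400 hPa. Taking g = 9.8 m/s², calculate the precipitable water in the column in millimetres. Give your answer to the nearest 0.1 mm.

Precipitable water is the column-integrated vapour mass per unit area: PW = (1/g) Σ q̄ Δp, with q in kg/kg and Δp in Pa (1 kg/m² of water = 1 mm).
Layer 1010–830 hPa: Δp = 180 hPa = 18000 Pa, q̄ = 0.0135 kg/kg → 0.0135 × 18000 / 9.8 = 24.80 mm
Layer 830–620 hPa: Δp = 210 hPa = 21000 Pa, q̄ = 0.00688 kg/kg → 0.00688 × 21000 / 9.8 = 14.74 mm
Layer 620–400 hPa: Δp = 220 hPa = 22000 Pa, q̄ = 0.00211 kg/kg → 0.00211 × 22000 / 9.8 = 4.74 mm
PW = 24.80 + 14.74 + 4.74 = 44.28 ≈ 44.3 mm.

PW ≈ 44.3 mm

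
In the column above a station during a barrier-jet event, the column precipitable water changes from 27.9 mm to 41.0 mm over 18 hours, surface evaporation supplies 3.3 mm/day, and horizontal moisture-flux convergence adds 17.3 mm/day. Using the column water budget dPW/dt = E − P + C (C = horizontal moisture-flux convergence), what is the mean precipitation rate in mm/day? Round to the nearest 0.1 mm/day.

dPW/dt = (41.0 − 27.9) mm / (18/24 day) = +17.467 mm/day.
P = E + C − dPW/dt = 3.3 + (17.3) − (+17.467) = 3.1 mm/day.

P ≈ 3.1 mm/day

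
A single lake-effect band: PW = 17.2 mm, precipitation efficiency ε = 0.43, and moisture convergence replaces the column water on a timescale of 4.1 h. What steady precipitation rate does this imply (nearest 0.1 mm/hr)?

R ≈ 1.8 mm/hr

Each overturning extracts ε × PW = 0.43 × 17.2 = 7.396 mm.
Rate = ε·PW / τ = 7.396 / 4.1 h = 1.8 mm/hr.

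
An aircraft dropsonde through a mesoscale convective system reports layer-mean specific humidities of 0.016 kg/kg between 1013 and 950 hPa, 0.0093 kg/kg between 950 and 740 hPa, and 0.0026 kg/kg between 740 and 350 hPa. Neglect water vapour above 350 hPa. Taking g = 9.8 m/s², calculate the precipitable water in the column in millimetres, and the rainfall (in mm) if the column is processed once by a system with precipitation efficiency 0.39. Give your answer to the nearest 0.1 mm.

PW ≈ 40.6 mm; rainfall ≈ 15.8 mm

Precipitable water is the column-integrated vapour mass per unit area: PW = (1/g) Σ q̄ Δp, with q in kg/kg and Δp in Pa (1 kg/m² of water = 1 mm).
Layer 1013–950 hPa: Δp = 63 hPa = 6300 Pa, q̄ = 0.016 kg/kg → 0.016 × 6300 / 9.8 = 10.29 mm
Layer 950–740 hPa: Δp = 210 hPa = 21000 Pa, q̄ = 0.0093 kg/kg → 0.0093 × 21000 / 9.8 = 19.93 mm
Layer 740–350 hPa: Δp = 390 hPa = 39000 Pa, q̄ = 0.0026 kg/kg → 0.0026 × 39000 / 9.8 = 10.35 mm
PW = 10.29 + 19.93 + 10.35 = 40.57 ≈ 40.6 mm.
Rainfall = ε × PW = 0.39 × 40.6 = 15.8 mm.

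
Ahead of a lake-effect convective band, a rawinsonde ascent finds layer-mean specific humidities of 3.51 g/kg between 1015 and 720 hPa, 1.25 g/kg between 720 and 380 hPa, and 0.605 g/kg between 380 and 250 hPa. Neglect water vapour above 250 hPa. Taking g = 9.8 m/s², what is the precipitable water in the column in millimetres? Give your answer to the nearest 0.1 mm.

Precipitable water is the column-integrated vapour mass per unit area: PW = (1/g) Σ q̄ Δp, with q in kg/kg and Δp in Pa (1 kg/m² of water = 1 mm).
Layer 1015–720 hPa: Δp = 295 hPa = 29500 Pa, q̄ = 0.00351 kg/kg → 0.00351 × 29500 / 9.8 = 10.57 mm
Layer 720–380 hPa: Δp = 340 hPa = 34000 Pa, q̄ = 0.00125 kg/kg → 0.00125 × 34000 / 9.8 = 4.34 mm
Layer 380–250 hPa: Δp = 130 hPa = 13000 Pa, q̄ = 0.000605 kg/kg → 0.000605 × 13000 / 9.8 = 0.80 mm
PW = 10.57 + 4.34 + 0.80 = 15.71 ≈ 15.7 mm.

PW ≈ 15.7 mm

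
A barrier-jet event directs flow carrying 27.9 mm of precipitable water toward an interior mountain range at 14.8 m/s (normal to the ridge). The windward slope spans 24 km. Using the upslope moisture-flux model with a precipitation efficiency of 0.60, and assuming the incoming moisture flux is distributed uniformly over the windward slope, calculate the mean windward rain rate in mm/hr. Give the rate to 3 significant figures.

Incoming column moisture flux per unit ridge length: F = V × PW = 14.8 × 27.9 = 412.92 mm·m/s.
Spread over the 24 km slope with efficiency ε = 0.60: R = ε·F/W = 0.60 × 412.92 / 24000 m = 1.032e-02 mm/s.
R = 1.032e-02 × 3600 = 37.2 mm/hr.

R ≈ 37.2 mm/hr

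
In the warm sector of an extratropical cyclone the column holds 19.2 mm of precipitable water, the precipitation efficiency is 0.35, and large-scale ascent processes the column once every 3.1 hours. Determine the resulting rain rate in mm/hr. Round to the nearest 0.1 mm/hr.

R ≈ 2.2 mm/hr

Each overturning extracts ε × PW = 0.35 × 19.2 = 6.72 mm.
Rate = ε·PW / τ = 6.72 / 3.1 h = 2.2 mm/hr.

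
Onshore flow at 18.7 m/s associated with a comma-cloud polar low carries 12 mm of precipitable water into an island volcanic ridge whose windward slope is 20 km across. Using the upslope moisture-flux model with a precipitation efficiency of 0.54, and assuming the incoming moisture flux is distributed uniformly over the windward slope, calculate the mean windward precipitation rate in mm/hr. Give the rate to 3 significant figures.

Incoming column moisture flux per unit ridge length: F = V × PW = 18.7 × 12 = 224.4 mm·m/s.
Spread over the 20 km slope with efficiency ε = 0.54: R = ε·F/W = 0.54 × 224.4 / 20000 m = 6.059e-03 mm/s.
R = 6.059e-03 × 3600 = 21.8 mm/hr.

R ≈ 21.8 mm/hr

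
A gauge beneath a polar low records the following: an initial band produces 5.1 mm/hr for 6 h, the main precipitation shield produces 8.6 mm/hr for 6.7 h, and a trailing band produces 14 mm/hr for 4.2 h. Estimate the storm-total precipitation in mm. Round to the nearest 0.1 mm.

Total = Σ Rᵢ Δtᵢ = 5.1 × 6 + 8.6 × 6.7 + 14 × 4.2
      = 30.6 + 57.62 + 58.8 = 147.0 mm.

total ≈ 147.0 mm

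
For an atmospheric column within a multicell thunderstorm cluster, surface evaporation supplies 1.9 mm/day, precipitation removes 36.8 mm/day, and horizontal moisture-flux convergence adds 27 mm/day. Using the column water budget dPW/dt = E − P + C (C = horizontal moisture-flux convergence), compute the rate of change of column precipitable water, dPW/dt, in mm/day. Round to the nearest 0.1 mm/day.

dPW/dt = E − P + C = 1.9 − 36.8 + (27) = -7.9 mm/day.

dPW/dt ≈ -7.9 mm/day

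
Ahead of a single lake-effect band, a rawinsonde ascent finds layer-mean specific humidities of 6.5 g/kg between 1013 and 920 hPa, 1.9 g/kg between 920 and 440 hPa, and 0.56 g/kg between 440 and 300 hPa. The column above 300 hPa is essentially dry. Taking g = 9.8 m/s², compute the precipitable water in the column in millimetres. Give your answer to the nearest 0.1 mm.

PW ≈ 16.3 mm

Precipitable water is the column-integrated vapour mass per unit area: PW = (1/g) Σ q̄ Δp, with q in kg/kg and Δp in Pa (1 kg/m² of water = 1 mm).
Layer 1013–920 hPa: Δp = 93 hPa = 9300 Pa, q̄ = 0.0065 kg/kg → 0.0065 × 9300 / 9.8 = 6.17 mm
Layer 920–440 hPa: Δp = 480 hPa = 48000 Pa, q̄ = 0.0019 kg/kg → 0.0019 × 48000 / 9.8 = 9.31 mm
Layer 440–300 hPa: Δp = 140 hPa = 14000 Pa, q̄ = 0.00056 kg/kg → 0.00056 × 14000 / 9.8 = 0.80 mm
PW = 6.17 + 9.31 + 0.80 = 16.28 ≈ 16.3 mm.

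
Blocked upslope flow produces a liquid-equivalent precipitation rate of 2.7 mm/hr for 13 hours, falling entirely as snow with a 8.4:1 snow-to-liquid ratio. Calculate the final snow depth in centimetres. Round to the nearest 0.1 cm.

Liquid-equivalent depth = 2.7 × 13 = 35.1 mm.
Snow depth = 35.1 mm × 8.4 = 294.84 mm = 29.5 cm.

snow depth ≈ 29.5 cm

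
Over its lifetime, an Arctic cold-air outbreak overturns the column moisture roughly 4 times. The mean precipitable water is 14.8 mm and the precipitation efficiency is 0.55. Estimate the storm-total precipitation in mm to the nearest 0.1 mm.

precipitation ≈ 32.6 mm

Each cycle deposits ε × PW = 0.55 × 14.8 = 8.14 mm.
Over 4 cycles: 4 × 8.14 = 32.6 mm.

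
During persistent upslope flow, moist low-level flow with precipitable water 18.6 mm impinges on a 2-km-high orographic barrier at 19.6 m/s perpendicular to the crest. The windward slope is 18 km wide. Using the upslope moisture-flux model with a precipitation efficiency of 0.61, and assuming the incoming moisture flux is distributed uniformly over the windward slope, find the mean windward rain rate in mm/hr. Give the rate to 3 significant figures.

R ≈ 44.5 mm/hr

Incoming column moisture flux per unit ridge length: F = V × PW = 19.6 × 18.6 = 364.56 mm·m/s.
Spread over the 18 km slope with efficiency ε = 0.61: R = ε·F/W = 0.61 × 364.56 / 18000 m = 1.235e-02 mm/s.
R = 1.235e-02 × 3600 = 44.5 mm/hr.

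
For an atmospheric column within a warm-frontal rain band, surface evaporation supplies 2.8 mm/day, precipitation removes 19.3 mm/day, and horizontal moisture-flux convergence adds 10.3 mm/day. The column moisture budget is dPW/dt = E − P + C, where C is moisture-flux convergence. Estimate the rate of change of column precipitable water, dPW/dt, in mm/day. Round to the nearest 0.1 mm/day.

dPW/dt ≈ -6.2 mm/day

dPW/dt = E − P + C = 2.8 − 19.3 + (10.3) = -6.2 mm/day.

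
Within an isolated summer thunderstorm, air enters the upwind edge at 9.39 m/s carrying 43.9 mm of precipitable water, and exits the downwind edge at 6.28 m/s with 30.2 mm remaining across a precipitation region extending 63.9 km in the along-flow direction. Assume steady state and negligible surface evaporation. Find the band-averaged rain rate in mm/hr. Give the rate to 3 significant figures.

Column moisture flux per unit crosswind length is F = V × PW.
Inflow: F_in = 9.39 × 43.9 = 412.221 mm·m/s
Outflow: F_out = 6.28 × 30.2 = 189.656 mm·m/s
Steady-state rate R = (F_in − F_out)/L = (412.221 − 189.656) / 63900 m = 3.483e-03 mm/s.
R = 3.483e-03 × 3600 = 12.5 mm/hr.

R ≈ 12.5 mm/hr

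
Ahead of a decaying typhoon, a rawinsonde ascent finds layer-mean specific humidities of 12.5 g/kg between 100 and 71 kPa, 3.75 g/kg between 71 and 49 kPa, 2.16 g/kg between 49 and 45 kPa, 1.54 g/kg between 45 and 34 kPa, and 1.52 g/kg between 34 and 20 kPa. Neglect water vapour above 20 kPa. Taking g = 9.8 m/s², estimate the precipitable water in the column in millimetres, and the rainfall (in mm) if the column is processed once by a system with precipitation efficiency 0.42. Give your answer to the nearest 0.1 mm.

Precipitable water is the column-integrated vapour mass per unit area: PW = (1/g) Σ q̄ Δp, with q in kg/kg and Δp in Pa (1 kg/m² of water = 1 mm).
Layer 100–71 kPa: Δp = 290 hPa = 29000 Pa, q̄ = 0.0125 kg/kg → 0.0125 × 29000 / 9.8 = 36.99 mm
Layer 71–49 kPa: Δp = 220 hPa = 22000 Pa, q̄ = 0.00375 kg/kg → 0.00375 × 22000 / 9.8 = 8.42 mm
Layer 49–45 kPa: Δp = 40 hPa = 4000 Pa, q̄ = 0.00216 kg/kg → 0.00216 × 4000 / 9.8 = 0.88 mm
Layer 45–34 kPa: Δp = 110 hPa = 11000 Pa, q̄ = 0.00154 kg/kg → 0.00154 × 11000 / 9.8 = 1.73 mm
Layer 34–20 kPa: Δp = 140 hPa = 14000 Pa, q̄ = 0.00152 kg/kg → 0.00152 × 14000 / 9.8 = 2.17 mm
PW = 36.99 + 8.42 + 0.88 + 1.73 + 2.17 = 50.19 ≈ 50.2 mm.
Rainfall = ε × PW = 0.42 × 50.2 = 21.1 mm.

PW ≈ 50.2 mm; rainfall ≈ 21.1 mm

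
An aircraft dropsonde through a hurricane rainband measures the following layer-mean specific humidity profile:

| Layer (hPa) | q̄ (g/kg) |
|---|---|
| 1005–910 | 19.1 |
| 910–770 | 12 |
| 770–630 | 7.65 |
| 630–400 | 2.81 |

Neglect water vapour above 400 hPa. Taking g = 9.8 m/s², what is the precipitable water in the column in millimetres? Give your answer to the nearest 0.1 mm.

Precipitable water is the column-integrated vapour mass per unit area: PW = (1/g) Σ q̄ Δp, with q in kg/kg and Δp in Pa (1 kg/m² of water = 1 mm).
Layer 1005–910 hPa: Δp = 95 hPa = 9500 Pa, q̄ = 0.0191 kg/kg → 0.0191 × 9500 / 9.8 = 18.52 mm
Layer 910–770 hPa: Δp = 140 hPa = 14000 Pa, q̄ = 0.012 kg/kg → 0.012 × 14000 / 9.8 = 17.14 mm
Layer 770–630 hPa: Δp = 140 hPa = 14000 Pa, q̄ = 0.00765 kg/kg → 0.00765 × 14000 / 9.8 = 10.93 mm
Layer 630–400 hPa: Δp = 230 hPa = 23000 Pa, q̄ = 0.00281 kg/kg → 0.00281 × 23000 / 9.8 = 6.59 mm
PW = 18.52 + 17.14 + 10.93 + 6.59 = 53.18 ≈ 53.2 mm.

PW ≈ 53.2 mm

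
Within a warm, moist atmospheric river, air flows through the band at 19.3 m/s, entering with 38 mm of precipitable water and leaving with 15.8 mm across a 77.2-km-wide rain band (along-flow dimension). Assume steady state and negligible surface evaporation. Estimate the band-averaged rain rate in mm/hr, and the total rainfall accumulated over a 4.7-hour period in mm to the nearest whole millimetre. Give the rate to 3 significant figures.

R ≈ 20.0 mm/hr; total ≈ 94 mm

Column moisture flux per unit crosswind length is F = V × PW.
Inflow: F_in = 19.3 × 38 = 733.4 mm·m/s
Outflow: F_out = 19.3 × 15.8 = 304.94 mm·m/s
Steady-state rate R = (F_in − F_out)/L = (733.4 − 304.94) / 77200 m = 5.550e-03 mm/s.
R = 5.550e-03 × 3600 = 20.0 mm/hr.
Over 4.7 h: total = 20.0 × 4.7 = 94 mm.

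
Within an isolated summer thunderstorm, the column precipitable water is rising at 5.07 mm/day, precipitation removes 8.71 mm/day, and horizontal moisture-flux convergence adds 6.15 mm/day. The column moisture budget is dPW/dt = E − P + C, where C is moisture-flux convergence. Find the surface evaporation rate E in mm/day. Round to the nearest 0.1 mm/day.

E ≈ 7.6 mm/day

dPW/dt = +5.07 mm/day.
E = dPW/dt + P − C = (+5.07) + 8.71 − (6.15) = 7.6 mm/day.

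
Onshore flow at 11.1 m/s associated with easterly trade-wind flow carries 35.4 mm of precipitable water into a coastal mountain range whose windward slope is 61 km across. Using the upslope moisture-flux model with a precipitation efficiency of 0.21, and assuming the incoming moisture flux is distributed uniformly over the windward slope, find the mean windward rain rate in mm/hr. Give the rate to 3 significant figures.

Incoming column moisture flux per unit ridge length: F = V × PW = 11.1 × 35.4 = 392.94 mm·m/s.
Spread over the 61 km slope with efficiency ε = 0.21: R = ε·F/W = 0.21 × 392.94 / 61000 m = 1.353e-03 mm/s.
R = 1.353e-03 × 3600 = 4.87 mm/hr.

R ≈ 4.87 mm/hr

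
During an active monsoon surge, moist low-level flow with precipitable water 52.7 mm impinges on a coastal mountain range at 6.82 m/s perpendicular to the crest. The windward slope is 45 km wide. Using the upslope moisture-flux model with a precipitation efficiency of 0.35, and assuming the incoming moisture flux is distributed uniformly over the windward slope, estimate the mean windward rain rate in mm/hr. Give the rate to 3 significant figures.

R ≈ 10.1 mm/hr

Incoming column moisture flux per unit ridge length: F = V × PW = 6.82 × 52.7 = 359.414 mm·m/s.
Spread over the 45 km slope with efficiency ε = 0.35: R = ε·F/W = 0.35 × 359.414 / 45000 m = 2.795e-03 mm/s.
R = 2.795e-03 × 3600 = 10.1 mm/hr.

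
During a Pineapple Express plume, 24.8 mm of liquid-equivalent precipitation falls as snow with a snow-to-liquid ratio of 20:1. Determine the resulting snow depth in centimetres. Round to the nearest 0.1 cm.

Snow depth = liquid × ratio = 24.8 mm × 20 = 496 mm = 49.6 cm.

snow depth ≈ 49.6 cm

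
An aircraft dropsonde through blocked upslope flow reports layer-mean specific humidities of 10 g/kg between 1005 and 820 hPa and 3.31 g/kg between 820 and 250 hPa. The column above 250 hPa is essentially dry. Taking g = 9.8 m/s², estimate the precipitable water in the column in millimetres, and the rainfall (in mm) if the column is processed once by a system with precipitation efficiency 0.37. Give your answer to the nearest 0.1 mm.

PW ≈ 38.1 mm; rainfall ≈ 14.1 mm

Precipitable water is the column-integrated vapour mass per unit area: PW = (1/g) Σ q̄ Δp, with q in kg/kg and Δp in Pa (1 kg/m² of water = 1 mm).
Layer 1005–820 hPa: Δp = 185 hPa = 18500 Pa, q̄ = 0.01 kg/kg → 0.01 × 18500 / 9.8 = 18.88 mm
Layer 820–250 hPa: Δp = 570 hPa = 57000 Pa, q̄ = 0.00331 kg/kg → 0.00331 × 57000 / 9.8 = 19.25 mm
PW = 18.88 + 19.25 = 38.13 ≈ 38.1 mm.
Rainfall = ε × PW = 0.37 × 38.1 = 14.1 mm.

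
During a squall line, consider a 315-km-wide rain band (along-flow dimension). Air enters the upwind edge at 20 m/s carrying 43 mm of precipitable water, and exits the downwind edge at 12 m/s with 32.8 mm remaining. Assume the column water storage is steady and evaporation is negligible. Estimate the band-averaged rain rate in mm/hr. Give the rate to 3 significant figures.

R ≈ 5.33 mm/hr

Column moisture flux per unit crosswind length is F = V × PW.
Inflow: F_in = 20 × 43 = 860 mm·m/s
Outflow: F_out = 12 × 32.8 = 393.6 mm·m/s
Steady-state rate R = (F_in − F_out)/L = (860 − 393.6) / 315000 m = 1.481e-03 mm/s.
R = 1.481e-03 × 3600 = 5.33 mm/hr.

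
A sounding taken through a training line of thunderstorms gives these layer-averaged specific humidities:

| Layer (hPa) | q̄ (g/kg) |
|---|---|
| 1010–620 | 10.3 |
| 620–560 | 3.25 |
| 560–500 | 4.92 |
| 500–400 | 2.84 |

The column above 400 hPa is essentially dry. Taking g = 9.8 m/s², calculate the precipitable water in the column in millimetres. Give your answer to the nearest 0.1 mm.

Precipitable water is the column-integrated vapour mass per unit area: PW = (1/g) Σ q̄ Δp, with q in kg/kg and Δp in Pa (1 kg/m² of water = 1 mm).
Layer 1010–620 hPa: Δp = 390 hPa = 39000 Pa, q̄ = 0.0103 kg/kg → 0.0103 × 39000 / 9.8 = 40.99 mm
Layer 620–560 hPa: Δp = 60 hPa = 6000 Pa, q̄ = 0.00325 kg/kg → 0.00325 × 6000 / 9.8 = 1.99 mm
Layer 560–500 hPa: Δp = 60 hPa = 6000 Pa, q̄ = 0.00492 kg/kg → 0.00492 × 6000 / 9.8 = 3.01 mm
Layer 500–400 hPa: Δp = 100 hPa = 10000 Pa, q̄ = 0.00284 kg/kg → 0.00284 × 10000 / 9.8 = 2.90 mm
PW = 40.99 + 1.99 + 3.01 + 2.90 = 48.89 ≈ 48.9 mm.

PW ≈ 48.9 mm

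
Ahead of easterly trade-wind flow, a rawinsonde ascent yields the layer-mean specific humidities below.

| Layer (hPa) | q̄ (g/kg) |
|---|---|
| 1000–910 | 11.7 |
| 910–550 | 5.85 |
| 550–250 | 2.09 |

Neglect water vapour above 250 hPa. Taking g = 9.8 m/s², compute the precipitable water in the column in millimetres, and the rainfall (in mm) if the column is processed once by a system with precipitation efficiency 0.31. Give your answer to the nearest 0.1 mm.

PW ≈ 38.6 mm; rainfall ≈ 12.0 mm

Precipitable water is the column-integrated vapour mass per unit area: PW = (1/g) Σ q̄ Δp, with q in kg/kg and Δp in Pa (1 kg/m² of water = 1 mm).
Layer 1000–910 hPa: Δp = 90 hPa = 9000 Pa, q̄ = 0.0117 kg/kg → 0.0117 × 9000 / 9.8 = 10.74 mm
Layer 910–550 hPa: Δp = 360 hPa = 36000 Pa, q̄ = 0.00585 kg/kg → 0.00585 × 36000 / 9.8 = 21.49 mm
Layer 550–250 hPa: Δp = 300 hPa = 30000 Pa, q̄ = 0.00209 kg/kg → 0.00209 × 30000 / 9.8 = 6.40 mm
PW = 10.74 + 21.49 + 6.40 = 38.63 ≈ 38.6 mm.
Rainfall = ε × PW = 0.31 × 38.6 = 12.0 mm.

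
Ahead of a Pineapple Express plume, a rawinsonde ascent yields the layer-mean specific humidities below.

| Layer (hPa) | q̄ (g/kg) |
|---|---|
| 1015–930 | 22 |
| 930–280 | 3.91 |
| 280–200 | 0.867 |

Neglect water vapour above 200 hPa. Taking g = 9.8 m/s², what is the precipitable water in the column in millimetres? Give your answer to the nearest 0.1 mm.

Precipitable water is the column-integrated vapour mass per unit area: PW = (1/g) Σ q̄ Δp, with q in kg/kg and Δp in Pa (1 kg/m² of water = 1 mm).
Layer 1015–930 hPa: Δp = 85 hPa = 8500 Pa, q̄ = 0.022 kg/kg → 0.022 × 8500 / 9.8 = 19.08 mm
Layer 930–280 hPa: Δp = 650 hPa = 65000 Pa, q̄ = 0.00391 kg/kg → 0.00391 × 65000 / 9.8 = 25.93 mm
Layer 280–200 hPa: Δp = 80 hPa = 8000 Pa, q̄ = 0.000867 kg/kg → 0.000867 × 8000 / 9.8 = 0.71 mm
PW = 19.08 + 25.93 + 0.71 = 45.72 ≈ 45.7 mm.

PW ≈ 45.7 mm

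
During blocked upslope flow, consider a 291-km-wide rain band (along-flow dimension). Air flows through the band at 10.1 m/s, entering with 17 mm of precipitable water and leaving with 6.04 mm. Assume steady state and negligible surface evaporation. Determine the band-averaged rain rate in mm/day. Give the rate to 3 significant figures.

Column moisture flux per unit crosswind length is F = V × PW.
Inflow: F_in = 10.1 × 17 = 171.7 mm·m/s
Outflow: F_out = 10.1 × 6.04 = 61.004 mm·m/s
Steady-state rate R = (F_in − F_out)/L = (171.7 − 61.004) / 291000 m = 3.804e-04 mm/s.
R = 3.804e-04 × 3600 × 24 = 32.9 mm/day.

R ≈ 32.9 mm/day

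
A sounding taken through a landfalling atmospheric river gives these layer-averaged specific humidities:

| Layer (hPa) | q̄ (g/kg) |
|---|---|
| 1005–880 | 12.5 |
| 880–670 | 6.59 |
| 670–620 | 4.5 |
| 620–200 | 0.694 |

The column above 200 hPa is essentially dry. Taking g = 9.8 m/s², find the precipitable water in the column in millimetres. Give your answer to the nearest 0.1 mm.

PW ≈ 35.3 mm

Precipitable water is the column-integrated vapour mass per unit area: PW = (1/g) Σ q̄ Δp, with q in kg/kg and Δp in Pa (1 kg/m² of water = 1 mm).
Layer 1005–880 hPa: Δp = 125 hPa = 12500 Pa, q̄ = 0.0125 kg/kg → 0.0125 × 12500 / 9.8 = 15.94 mm
Layer 880–670 hPa: Δp = 210 hPa = 21000 Pa, q̄ = 0.00659 kg/kg → 0.00659 × 21000 / 9.8 = 14.12 mm
Layer 670–620 hPa: Δp = 50 hPa = 5000 Pa, q̄ = 0.0045 kg/kg → 0.0045 × 5000 / 9.8 = 2.30 mm
Layer 620–200 hPa: Δp = 420 hPa = 42000 Pa, q̄ = 0.000694 kg/kg → 0.000694 × 42000 / 9.8 = 2.97 mm
PW = 15.94 + 14.12 + 2.30 + 2.97 = 35.33 ≈ 35.3 mm.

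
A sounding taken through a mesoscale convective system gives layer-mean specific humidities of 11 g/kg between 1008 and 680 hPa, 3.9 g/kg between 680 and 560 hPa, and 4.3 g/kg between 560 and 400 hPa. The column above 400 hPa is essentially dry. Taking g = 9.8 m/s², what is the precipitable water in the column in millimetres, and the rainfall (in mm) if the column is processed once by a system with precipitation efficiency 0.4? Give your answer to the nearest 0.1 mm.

PW ≈ 48.6 mm; rainfall ≈ 19.4 mm

Precipitable water is the column-integrated vapour mass per unit area: PW = (1/g) Σ q̄ Δp, with q in kg/kg and Δp in Pa (1 kg/m² of water = 1 mm).
Layer 1008–680 hPa: Δp = 328 hPa = 32800 Pa, q̄ = 0.011 kg/kg → 0.011 × 32800 / 9.8 = 36.82 mm
Layer 680–560 hPa: Δp = 120 hPa = 12000 Pa, q̄ = 0.0039 kg/kg → 0.0039 × 12000 / 9.8 = 4.78 mm
Layer 560–400 hPa: Δp = 160 hPa = 16000 Pa, q̄ = 0.0043 kg/kg → 0.0043 × 16000 / 9.8 = 7.02 mm
PW = 36.82 + 4.78 + 7.02 = 48.62 ≈ 48.6 mm.
Rainfall = ε × PW = 0.4 × 48.6 = 19.4 mm.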